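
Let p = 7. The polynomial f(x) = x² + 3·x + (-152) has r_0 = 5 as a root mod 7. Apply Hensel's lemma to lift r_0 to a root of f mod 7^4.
r_3 = 1265 (mod 2401)

Hensel: r_{i+1} = r_i − f(r_i)·(f′(r_i))^{-1} mod 7^{i+2}, f′(x) = 2x + 3. Iterate:
  r_0 = 5 (mod 7)
  r_1 = 40 (mod 49)
  r_2 = 236 (mod 343)
  r_3 = 1265 (mod 2401)
Final: r = 1265 satisfies f(r) ≡ 0 mod 7^4.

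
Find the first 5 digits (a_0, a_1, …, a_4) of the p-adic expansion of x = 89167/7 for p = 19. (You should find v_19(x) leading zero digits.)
(a_0, …, a_4) = (0, 0, 0, 10, 5)

v_19(89167/7) = 3, so a_0 = ... = a_2 = 0. Factor out: x = 19^3 · u with u = 13/7 a unit in ℤ_19. Expand u iteratively via a_{v+i} = u_i mod 19, u_{i+1} = (u_i − a_{v+i})/19:
  u_0 = 13/7;  a_3 = 10;  u_1 = (u_0 − 10)/19 = -3/7
  u_1 = -3/7;  a_4 = 5;  u_2 = (u_1 − 5)/19 = -2/7
Digits: (0, 0, 0, 10, 5).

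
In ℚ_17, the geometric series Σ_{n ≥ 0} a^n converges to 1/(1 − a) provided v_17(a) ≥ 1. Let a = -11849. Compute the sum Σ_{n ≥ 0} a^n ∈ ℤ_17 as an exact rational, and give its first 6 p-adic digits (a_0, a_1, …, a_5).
Σ a^n = 1/(1 − a) = 1/11850;  first 6 digits = (1, 0, 10, 14, 14, 13)

v_17(a) = 2 ≥ 1, so the series converges in ℤ_17 to 1/(1 − a) = 1/(1 − (-11849)) = 1/11850. Expand this rational in ℤ_17: compute digits iteratively via d_i = x_i mod 17, x_{i+1} = (x_i − d_i)/17. The first 6 digits are (1, 0, 10, 14, 14, 13).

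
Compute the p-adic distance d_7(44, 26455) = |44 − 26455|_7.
d_7(44, 26455) = 1/2401

Step 1 — x − y = 44 − 26455 = -26411. Step 2 — v_7(-26411) = 4 (factor: -26411 = −(7^4 · 11); the sign does not affect v_p). Step 3 — |x − y|_7 = 7^{-4} = 1/2401.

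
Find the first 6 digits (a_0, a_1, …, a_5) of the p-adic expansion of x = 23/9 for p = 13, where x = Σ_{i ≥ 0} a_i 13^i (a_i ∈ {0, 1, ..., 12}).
(a_0, …, a_5) = (4, 10, 5, 1, 10, 5)

v_13(23/9) = 0 (numerator and denominator both coprime to 13), so x ∈ ℤ_13^×. Compute digits iteratively via a_i = x_i mod 13, x_{i+1} = (x_i − a_i)/13, with x_0 = x:
  x_0 = 23/9;  a_0 = 4;  x_1 = (x_0 − 4)/13 = -1/9
  x_1 = -1/9;  a_1 = 10;  x_2 = (x_1 − 10)/13 = -7/9
  x_2 = -7/9;  a_2 = 5;  x_3 = (x_2 − 5)/13 = -4/9
  x_3 = -4/9;  a_3 = 1;  x_4 = (x_3 − 1)/13 = -1/9
  x_4 = -1/9;  a_4 = 10;  x_5 = (x_4 − 10)/13 = -7/9
  x_5 = -7/9;  a_5 = 5;  x_6 = (x_5 − 5)/13 = -4/9
Digits: (4, 10, 5, 1, 10, 5).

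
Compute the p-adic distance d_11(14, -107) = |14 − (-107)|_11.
d_11(14, -107) = 1/121

Step 1 — x − y = 14 − (-107) = 121. Step 2 — v_11(121) = 2 (factor: 121 = (11^2 · 1); the sign does not affect v_p). Step 3 — |x − y|_11 = 11^{-2} = 1/121.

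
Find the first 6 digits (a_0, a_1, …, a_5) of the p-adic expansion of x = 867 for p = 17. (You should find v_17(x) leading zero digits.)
(a_0, …, a_5) = (0, 0, 3, 0, 0, 0)

v_17(867) = 2, so a_0 = ... = a_1 = 0. Factor out: x = 17^2 · u with u = 3 a unit in ℤ_17. Expand u iteratively via a_{v+i} = u_i mod 17, u_{i+1} = (u_i − a_{v+i})/17:
  u_0 = 3;  a_2 = 3;  u_1 = (u_0 − 3)/17 = 0
  u_1 = 0;  a_3 = 0;  u_2 = (u_1 − 0)/17 = 0
  u_2 = 0;  a_4 = 0;  u_3 = (u_2 − 0)/17 = 0
  u_3 = 0;  a_5 = 0;  u_4 = (u_3 − 0)/17 = 0
Digits: (0, 0, 3, 0, 0, 0).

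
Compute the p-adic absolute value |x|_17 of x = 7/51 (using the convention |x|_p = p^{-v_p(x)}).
|7/51|_17 = 17

Step 1 — compute v_17(x) by factoring powers of 17 out of the numerator and denominator: v_17(7/51) = -1. Step 2 — apply |x|_p = p^{-v_p(x)} = 17^{1} = 17.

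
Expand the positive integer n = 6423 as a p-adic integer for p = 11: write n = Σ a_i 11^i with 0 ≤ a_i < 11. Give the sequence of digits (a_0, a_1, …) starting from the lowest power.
(a_0, a_1, …) = (10, 0, 9, 4)

Repeated division by 11 gives the digits low-to-high: 6423 = 10 + 9·11^2 + 4·11^3. Digit sequence: (10, 0, 9, 4).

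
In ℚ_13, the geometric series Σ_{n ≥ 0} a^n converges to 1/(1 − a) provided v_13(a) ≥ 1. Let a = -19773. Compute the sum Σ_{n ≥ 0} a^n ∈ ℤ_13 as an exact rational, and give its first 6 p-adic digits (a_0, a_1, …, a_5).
Σ a^n = 1/(1 − a) = 1/19774;  first 6 digits = (1, 0, 0, 4, 12, 12)

v_13(a) = 3 ≥ 1, so the series converges in ℤ_13 to 1/(1 − a) = 1/(1 − (-19773)) = 1/19774. Expand this rational in ℤ_13: compute digits iteratively via d_i = x_i mod 13, x_{i+1} = (x_i − d_i)/13. The first 6 digits are (1, 0, 0, 4, 12, 12).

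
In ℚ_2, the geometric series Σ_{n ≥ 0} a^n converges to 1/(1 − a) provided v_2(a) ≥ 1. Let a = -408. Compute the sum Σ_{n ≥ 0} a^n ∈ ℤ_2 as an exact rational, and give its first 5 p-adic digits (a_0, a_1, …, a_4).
Σ a^n = 1/(1 − a) = 1/409;  first 5 digits = (1, 0, 0, 1, 0)

v_2(a) = 3 ≥ 1, so the series converges in ℤ_2 to 1/(1 − a) = 1/(1 − (-408)) = 1/409. Expand this rational in ℤ_2: compute digits iteratively via d_i = x_i mod 2, x_{i+1} = (x_i − d_i)/2. The first 5 digits are (1, 0, 0, 1, 0).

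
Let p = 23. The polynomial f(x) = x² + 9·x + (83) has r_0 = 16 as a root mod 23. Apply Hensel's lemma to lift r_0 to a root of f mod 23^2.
r_1 = 430 (mod 529)

Hensel: r_{i+1} = r_i − f(r_i)·(f′(r_i))^{-1} mod 23^{i+2}, f′(x) = 2x + 9. Iterate:
  r_0 = 16 (mod 23)
  r_1 = 430 (mod 529)
Final: r = 430 satisfies f(r) ≡ 0 mod 23^2.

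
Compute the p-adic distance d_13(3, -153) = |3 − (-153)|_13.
d_13(3, -153) = 1/13

Step 1 — x − y = 3 − (-153) = 156. Step 2 — v_13(156) = 1 (factor: 156 = (13^1 · 12); the sign does not affect v_p). Step 3 — |x − y|_13 = 13^{-1} = 1/13.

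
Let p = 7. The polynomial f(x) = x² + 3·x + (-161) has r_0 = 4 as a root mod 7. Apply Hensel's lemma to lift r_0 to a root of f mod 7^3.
r_2 = 319 (mod 343)

Hensel: r_{i+1} = r_i − f(r_i)·(f′(r_i))^{-1} mod 7^{i+2}, f′(x) = 2x + 3. Iterate:
  r_0 = 4 (mod 7)
  r_1 = 25 (mod 49)
  r_2 = 319 (mod 343)
Final: r = 319 satisfies f(r) ≡ 0 mod 7^3.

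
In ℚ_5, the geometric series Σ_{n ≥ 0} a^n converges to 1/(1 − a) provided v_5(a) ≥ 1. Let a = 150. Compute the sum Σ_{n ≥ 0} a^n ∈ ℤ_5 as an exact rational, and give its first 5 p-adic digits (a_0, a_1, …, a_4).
Σ a^n = 1/(1 − a) = -1/149;  first 5 digits = (1, 0, 1, 1, 1)

v_5(a) = 2 ≥ 1, so the series converges in ℤ_5 to 1/(1 − a) = 1/(1 − 150) = -1/149. Expand this rational in ℤ_5: compute digits iteratively via d_i = x_i mod 5, x_{i+1} = (x_i − d_i)/5. The first 5 digits are (1, 0, 1, 1, 1).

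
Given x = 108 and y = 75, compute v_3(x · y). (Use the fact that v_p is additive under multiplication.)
v_3(8100) = 4

v_p(x) = 3 (factor: 108 = 3^3 · 4); v_p(y) = 1 (factor: 75 = 3^1 · 25). Additivity: v_p(xy) = v_p(x) + v_p(y) = 3 + 1 = 4. (Direct check: xy = 8100 = 3^4 · (100).)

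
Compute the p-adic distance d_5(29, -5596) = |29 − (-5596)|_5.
d_5(29, -5596) = 1/625

Step 1 — x − y = 29 − (-5596) = 5625. Step 2 — v_5(5625) = 4 (factor: 5625 = (5^4 · 9); the sign does not affect v_p). Step 3 — |x − y|_5 = 5^{-4} = 1/625.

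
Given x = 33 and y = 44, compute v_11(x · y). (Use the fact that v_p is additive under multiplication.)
v_11(1452) = 2

v_p(x) = 1 (factor: 33 = 11^1 · 3); v_p(y) = 1 (factor: 44 = 11^1 · 4). Additivity: v_p(xy) = v_p(x) + v_p(y) = 1 + 1 = 2. (Direct check: xy = 1452 = 11^2 · (12).)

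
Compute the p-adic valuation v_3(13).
v_3(13) = 0

v_3(n) is the largest exponent k such that 3^k divides n. Factor out: 13 = 3^0 · 13. (Sign doesn't affect v_p.) So v_3(13) = 0.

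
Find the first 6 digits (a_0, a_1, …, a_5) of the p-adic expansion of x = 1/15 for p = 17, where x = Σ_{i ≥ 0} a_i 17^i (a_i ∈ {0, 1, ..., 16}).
(a_0, …, a_5) = (8, 12, 14, 15, 7, 12)

v_17(1/15) = 0 (numerator and denominator both coprime to 17), so x ∈ ℤ_17^×. Compute digits iteratively via a_i = x_i mod 17, x_{i+1} = (x_i − a_i)/17, with x_0 = x:
  x_0 = 1/15;  a_0 = 8;  x_1 = (x_0 − 8)/17 = -7/15
  x_1 = -7/15;  a_1 = 12;  x_2 = (x_1 − 12)/17 = -11/15
  x_2 = -11/15;  a_2 = 14;  x_3 = (x_2 − 14)/17 = -13/15
  x_3 = -13/15;  a_3 = 15;  x_4 = (x_3 − 15)/17 = -14/15
  x_4 = -14/15;  a_4 = 7;  x_5 = (x_4 − 7)/17 = -7/15
  x_5 = -7/15;  a_5 = 12;  x_6 = (x_5 − 12)/17 = -11/15
Digits: (8, 12, 14, 15, 7, 12).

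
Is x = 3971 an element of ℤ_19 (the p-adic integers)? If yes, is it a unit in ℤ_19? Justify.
x ∈ ℤ_19 but not a unit; v_19(x) = 2 > 0

ℤ_19 = {x ∈ ℚ_19 : v_19(x) ≥ 0} and ℤ_19^× = {x ∈ ℤ_19 : v_19(x) = 0}. Here v_19(3971) = v_19(num) − v_19(den) = 2; compare against these criteria.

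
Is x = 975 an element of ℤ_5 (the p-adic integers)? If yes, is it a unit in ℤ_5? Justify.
x ∈ ℤ_5 but not a unit; v_5(x) = 2 > 0

ℤ_5 = {x ∈ ℚ_5 : v_5(x) ≥ 0} and ℤ_5^× = {x ∈ ℤ_5 : v_5(x) = 0}. Here v_5(975) = v_5(num) − v_5(den) = 2; compare against these criteria.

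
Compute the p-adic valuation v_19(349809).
v_19(349809) = 3

v_19(n) is the largest exponent k such that 19^k divides n. Factor out: 349809 = 19^3 · 51. (Sign doesn't affect v_p.) So v_19(349809) = 3.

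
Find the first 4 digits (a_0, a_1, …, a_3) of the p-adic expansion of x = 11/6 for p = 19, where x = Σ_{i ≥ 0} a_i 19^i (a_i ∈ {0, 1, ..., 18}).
(a_0, …, a_3) = (5, 3, 3, 3)

v_19(11/6) = 0 (numerator and denominator both coprime to 19), so x ∈ ℤ_19^×. Compute digits iteratively via a_i = x_i mod 19, x_{i+1} = (x_i − a_i)/19, with x_0 = x:
  x_0 = 11/6;  a_0 = 5;  x_1 = (x_0 − 5)/19 = -1/6
  x_1 = -1/6;  a_1 = 3;  x_2 = (x_1 − 3)/19 = -1/6
  x_2 = -1/6;  a_2 = 3;  x_3 = (x_2 − 3)/19 = -1/6
  x_3 = -1/6;  a_3 = 3;  x_4 = (x_3 − 3)/19 = -1/6
Digits: (5, 3, 3, 3).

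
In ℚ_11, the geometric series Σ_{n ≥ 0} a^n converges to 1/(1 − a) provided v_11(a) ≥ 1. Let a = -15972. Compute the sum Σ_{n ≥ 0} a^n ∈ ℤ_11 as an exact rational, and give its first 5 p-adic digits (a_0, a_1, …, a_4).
Σ a^n = 1/(1 − a) = 1/15973;  first 5 digits = (1, 0, 0, 10, 9)

v_11(a) = 3 ≥ 1, so the series converges in ℤ_11 to 1/(1 − a) = 1/(1 − (-15972)) = 1/15973. Expand this rational in ℤ_11: compute digits iteratively via d_i = x_i mod 11, x_{i+1} = (x_i − d_i)/11. The first 5 digits are (1, 0, 0, 10, 9).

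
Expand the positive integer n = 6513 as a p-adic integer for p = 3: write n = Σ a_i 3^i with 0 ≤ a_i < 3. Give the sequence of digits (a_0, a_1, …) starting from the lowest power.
(a_0, a_1, …) = (0, 2, 0, 1, 2, 2, 2, 2)

Repeated division by 3 gives the digits low-to-high: 6513 = 2·3^1 + 1·3^3 + 2·3^4 + 2·3^5 + 2·3^6 + 2·3^7. Digit sequence: (0, 2, 0, 1, 2, 2, 2, 2).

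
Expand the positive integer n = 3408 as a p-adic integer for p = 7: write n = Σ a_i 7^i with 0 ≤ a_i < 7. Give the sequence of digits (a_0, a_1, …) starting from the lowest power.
(a_0, a_1, …) = (6, 3, 6, 2, 1)

Repeated division by 7 gives the digits low-to-high: 3408 = 6 + 3·7^1 + 6·7^2 + 2·7^3 + 1·7^4. Digit sequence: (6, 3, 6, 2, 1).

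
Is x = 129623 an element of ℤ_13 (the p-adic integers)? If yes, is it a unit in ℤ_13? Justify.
x ∈ ℤ_13 but not a unit; v_13(x) = 3 > 0

ℤ_13 = {x ∈ ℚ_13 : v_13(x) ≥ 0} and ℤ_13^× = {x ∈ ℤ_13 : v_13(x) = 0}. Here v_13(129623) = v_13(num) − v_13(den) = 3; compare against these criteria.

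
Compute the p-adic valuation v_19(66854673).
v_19(66854673) = 5

v_19(n) is the largest exponent k such that 19^k divides n. Factor out: 66854673 = 19^5 · 27. (Sign doesn't affect v_p.) So v_19(66854673) = 5.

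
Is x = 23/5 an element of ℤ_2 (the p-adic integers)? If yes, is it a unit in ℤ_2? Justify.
x ∈ ℤ_2^× (unit); v_2(x) = 0

ℤ_2 = {x ∈ ℚ_2 : v_2(x) ≥ 0} and ℤ_2^× = {x ∈ ℤ_2 : v_2(x) = 0}. Here v_2(23/5) = v_2(num) − v_2(den) = 0; compare against these criteria.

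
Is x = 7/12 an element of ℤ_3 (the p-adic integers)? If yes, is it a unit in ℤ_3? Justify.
x ∉ ℤ_3 (v_3(x) = -1 < 0)

ℤ_3 = {x ∈ ℚ_3 : v_3(x) ≥ 0} and ℤ_3^× = {x ∈ ℤ_3 : v_3(x) = 0}. Here v_3(7/12) = v_3(num) − v_3(den) = -1; compare against these criteria.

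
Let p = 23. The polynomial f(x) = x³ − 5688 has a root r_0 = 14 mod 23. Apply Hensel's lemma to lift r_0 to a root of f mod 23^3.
r_2 = 10617 (mod 12167)

Hensel: r_{i+1} = r_i − f(r_i)/f′(r_i) mod 23^{i+2}, where f′(x) = 3x². Iterate:
  r_0 = 14 (mod 23)
  r_1 = 37 (mod 529)
  r_2 = 10617 (mod 12167)
Final: r = 10617 with f(r) ≡ 0 mod 23^3.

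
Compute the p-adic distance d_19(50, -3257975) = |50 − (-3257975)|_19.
d_19(50, -3257975) = 1/130321

Step 1 — x − y = 50 − (-3257975) = 3258025. Step 2 — v_19(3258025) = 4 (factor: 3258025 = (19^4 · 25); the sign does not affect v_p). Step 3 — |x − y|_19 = 19^{-4} = 1/130321.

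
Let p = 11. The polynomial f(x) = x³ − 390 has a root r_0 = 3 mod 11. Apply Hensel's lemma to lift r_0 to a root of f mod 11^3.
r_2 = 608 (mod 1331)

Hensel: r_{i+1} = r_i − f(r_i)/f′(r_i) mod 11^{i+2}, where f′(x) = 3x². Iterate:
  r_0 = 3 (mod 11)
  r_1 = 3 (mod 121)
  r_2 = 608 (mod 1331)
Final: r = 608 with f(r) ≡ 0 mod 11^3.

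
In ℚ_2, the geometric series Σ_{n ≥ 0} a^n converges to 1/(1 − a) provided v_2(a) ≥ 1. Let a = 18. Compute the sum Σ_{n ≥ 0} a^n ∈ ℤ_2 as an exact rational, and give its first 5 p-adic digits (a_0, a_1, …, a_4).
Σ a^n = 1/(1 − a) = -1/17;  first 5 digits = (1, 1, 1, 1, 0)

v_2(a) = 1 ≥ 1, so the series converges in ℤ_2 to 1/(1 − a) = 1/(1 − 18) = -1/17. Expand this rational in ℤ_2: compute digits iteratively via d_i = x_i mod 2, x_{i+1} = (x_i − d_i)/2. The first 5 digits are (1, 1, 1, 1, 0).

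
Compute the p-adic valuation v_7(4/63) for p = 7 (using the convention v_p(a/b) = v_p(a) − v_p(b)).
v_7(4/63) = -1

Factor powers of 7 from the numerator and denominator of the reduced fraction: 4 = 7^0 · 4 and 63 = 7^1 · 9. Apply v_p(a/b) = v_p(a) − v_p(b): v_7(4/63) = 0 − 1 = -1.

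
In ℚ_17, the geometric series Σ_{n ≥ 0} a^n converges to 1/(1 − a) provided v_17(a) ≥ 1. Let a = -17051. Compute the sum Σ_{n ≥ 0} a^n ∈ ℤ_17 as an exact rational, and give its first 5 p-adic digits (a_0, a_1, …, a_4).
Σ a^n = 1/(1 − a) = 1/17052;  first 5 digits = (1, 0, 9, 13, 12)

v_17(a) = 2 ≥ 1, so the series converges in ℤ_17 to 1/(1 − a) = 1/(1 − (-17051)) = 1/17052. Expand this rational in ℤ_17: compute digits iteratively via d_i = x_i mod 17, x_{i+1} = (x_i − d_i)/17. The first 5 digits are (1, 0, 9, 13, 12).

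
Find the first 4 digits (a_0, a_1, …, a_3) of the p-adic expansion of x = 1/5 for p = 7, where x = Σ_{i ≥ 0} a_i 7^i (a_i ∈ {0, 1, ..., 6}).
(a_0, …, a_3) = (3, 1, 4, 5)

v_7(1/5) = 0 (numerator and denominator both coprime to 7), so x ∈ ℤ_7^×. Compute digits iteratively via a_i = x_i mod 7, x_{i+1} = (x_i − a_i)/7, with x_0 = x:
  x_0 = 1/5;  a_0 = 3;  x_1 = (x_0 − 3)/7 = -2/5
  x_1 = -2/5;  a_1 = 1;  x_2 = (x_1 − 1)/7 = -1/5
  x_2 = -1/5;  a_2 = 4;  x_3 = (x_2 − 4)/7 = -3/5
  x_3 = -3/5;  a_3 = 5;  x_4 = (x_3 − 5)/7 = -4/5
Digits: (3, 1, 4, 5).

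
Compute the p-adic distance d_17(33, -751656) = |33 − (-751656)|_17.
d_17(33, -751656) = 1/83521

Step 1 — x − y = 33 − (-751656) = 751689. Step 2 — v_17(751689) = 4 (factor: 751689 = (17^4 · 9); the sign does not affect v_p). Step 3 — |x − y|_17 = 17^{-4} = 1/83521.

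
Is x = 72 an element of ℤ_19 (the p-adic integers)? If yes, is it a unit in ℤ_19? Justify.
x ∈ ℤ_19^× (unit); v_19(x) = 0

ℤ_19 = {x ∈ ℚ_19 : v_19(x) ≥ 0} and ℤ_19^× = {x ∈ ℤ_19 : v_19(x) = 0}. Here v_19(72) = v_19(num) − v_19(den) = 0; compare against these criteria.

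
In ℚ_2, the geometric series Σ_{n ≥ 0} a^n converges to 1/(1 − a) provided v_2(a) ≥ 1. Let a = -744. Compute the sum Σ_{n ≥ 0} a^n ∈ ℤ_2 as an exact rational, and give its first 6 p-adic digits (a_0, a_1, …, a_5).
Σ a^n = 1/(1 − a) = 1/745;  first 6 digits = (1, 0, 0, 1, 1, 0)

v_2(a) = 3 ≥ 1, so the series converges in ℤ_2 to 1/(1 − a) = 1/(1 − (-744)) = 1/745. Expand this rational in ℤ_2: compute digits iteratively via d_i = x_i mod 2, x_{i+1} = (x_i − d_i)/2. The first 6 digits are (1, 0, 0, 1, 1, 0).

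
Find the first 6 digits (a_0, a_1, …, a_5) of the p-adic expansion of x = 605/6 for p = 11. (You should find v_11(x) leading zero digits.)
(a_0, …, a_5) = (0, 0, 10, 1, 9, 1)

v_11(605/6) = 2, so a_0 = ... = a_1 = 0. Factor out: x = 11^2 · u with u = 5/6 a unit in ℤ_11. Expand u iteratively via a_{v+i} = u_i mod 11, u_{i+1} = (u_i − a_{v+i})/11:
  u_0 = 5/6;  a_2 = 10;  u_1 = (u_0 − 10)/11 = -5/6
  u_1 = -5/6;  a_3 = 1;  u_2 = (u_1 − 1)/11 = -1/6
  u_2 = -1/6;  a_4 = 9;  u_3 = (u_2 − 9)/11 = -5/6
  u_3 = -5/6;  a_5 = 1;  u_4 = (u_3 − 1)/11 = -1/6
Digits: (0, 0, 10, 1, 9, 1).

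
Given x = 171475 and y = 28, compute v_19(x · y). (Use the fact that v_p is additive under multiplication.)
v_19(4801300) = 3

v_p(x) = 3 (factor: 171475 = 19^3 · 25); v_p(y) = 0 (factor: 28 = 19^0 · 28). Additivity: v_p(xy) = v_p(x) + v_p(y) = 3 + 0 = 3. (Direct check: xy = 4801300 = 19^3 · (700).)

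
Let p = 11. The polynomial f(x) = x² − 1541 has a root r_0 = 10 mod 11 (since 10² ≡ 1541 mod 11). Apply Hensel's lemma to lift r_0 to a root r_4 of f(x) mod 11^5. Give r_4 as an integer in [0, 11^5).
r_4 = 4190 (mod 161051)

Hensel's recurrence: r_{i+1} = r_i − f(r_i)·(f′(r_i))^{-1} mod 11^{i+2}, with f′(x) = 2x. Iterate:
  r_0 = 10 (mod 11)
  r_1 = 76 (mod 121)
  r_2 = 197 (mod 1331)
  r_3 = 4190 (mod 14641)
  r_4 = 4190 (mod 161051)
Final: r_4 = 4190, and one checks f(r_4) ≡ 0 mod 11^5.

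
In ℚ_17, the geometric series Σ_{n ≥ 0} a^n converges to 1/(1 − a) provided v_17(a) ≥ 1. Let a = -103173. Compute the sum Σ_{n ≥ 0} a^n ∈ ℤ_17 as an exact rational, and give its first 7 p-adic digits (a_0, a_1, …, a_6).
Σ a^n = 1/(1 − a) = 1/103174;  first 7 digits = (1, 0, 0, 13, 15, 16, 15)

v_17(a) = 3 ≥ 1, so the series converges in ℤ_17 to 1/(1 − a) = 1/(1 − (-103173)) = 1/103174. Expand this rational in ℤ_17: compute digits iteratively via d_i = x_i mod 17, x_{i+1} = (x_i − d_i)/17. The first 7 digits are (1, 0, 0, 13, 15, 16, 15).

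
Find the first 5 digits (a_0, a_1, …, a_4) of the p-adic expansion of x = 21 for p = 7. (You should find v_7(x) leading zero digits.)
(a_0, …, a_4) = (0, 3, 0, 0, 0)

v_7(21) = 1, so a_0 = ... = a_0 = 0. Factor out: x = 7^1 · u with u = 3 a unit in ℤ_7. Expand u iteratively via a_{v+i} = u_i mod 7, u_{i+1} = (u_i − a_{v+i})/7:
  u_0 = 3;  a_1 = 3;  u_1 = (u_0 − 3)/7 = 0
  u_1 = 0;  a_2 = 0;  u_2 = (u_1 − 0)/7 = 0
  u_2 = 0;  a_3 = 0;  u_3 = (u_2 − 0)/7 = 0
  u_3 = 0;  a_4 = 0;  u_4 = (u_3 − 0)/7 = 0
Digits: (0, 3, 0, 0, 0).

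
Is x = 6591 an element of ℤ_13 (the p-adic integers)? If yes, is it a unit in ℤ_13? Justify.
x ∈ ℤ_13 but not a unit; v_13(x) = 3 > 0

ℤ_13 = {x ∈ ℚ_13 : v_13(x) ≥ 0} and ℤ_13^× = {x ∈ ℤ_13 : v_13(x) = 0}. Here v_13(6591) = v_13(num) − v_13(den) = 3; compare against these criteria.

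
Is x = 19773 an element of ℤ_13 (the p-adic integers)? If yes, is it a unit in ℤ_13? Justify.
x ∈ ℤ_13 but not a unit; v_13(x) = 3 > 0

ℤ_13 = {x ∈ ℚ_13 : v_13(x) ≥ 0} and ℤ_13^× = {x ∈ ℤ_13 : v_13(x) = 0}. Here v_13(19773) = v_13(num) − v_13(den) = 3; compare against these criteria.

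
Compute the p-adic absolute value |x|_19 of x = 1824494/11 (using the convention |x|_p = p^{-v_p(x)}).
|1824494/11|_19 = 1/130321

Step 1 — compute v_19(x) by factoring powers of 19 out of the numerator and denominator: v_19(1824494/11) = 4. Step 2 — apply |x|_p = p^{-v_p(x)} = 19^{-4} = 1/130321.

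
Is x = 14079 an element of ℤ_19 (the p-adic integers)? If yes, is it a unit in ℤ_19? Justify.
x ∈ ℤ_19 but not a unit; v_19(x) = 2 > 0

ℤ_19 = {x ∈ ℚ_19 : v_19(x) ≥ 0} and ℤ_19^× = {x ∈ ℤ_19 : v_19(x) = 0}. Here v_19(14079) = v_19(num) − v_19(den) = 2; compare against these criteria.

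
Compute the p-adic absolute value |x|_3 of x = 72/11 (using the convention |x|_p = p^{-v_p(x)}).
|72/11|_3 = 1/9

Step 1 — compute v_3(x) by factoring powers of 3 out of the numerator and denominator: v_3(72/11) = 2. Step 2 — apply |x|_p = p^{-v_p(x)} = 3^{-2} = 1/9.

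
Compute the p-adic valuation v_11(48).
v_11(48) = 0

v_11(n) is the largest exponent k such that 11^k divides n. Factor out: 48 = 11^0 · 48. (Sign doesn't affect v_p.) So v_11(48) = 0.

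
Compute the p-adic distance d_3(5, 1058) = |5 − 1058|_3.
d_3(5, 1058) = 1/81

Step 1 — x − y = 5 − 1058 = -1053. Step 2 — v_3(-1053) = 4 (factor: -1053 = −(3^4 · 13); the sign does not affect v_p). Step 3 — |x − y|_3 = 3^{-4} = 1/81.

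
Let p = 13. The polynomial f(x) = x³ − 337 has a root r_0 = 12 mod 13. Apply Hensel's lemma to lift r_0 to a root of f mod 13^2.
r_1 = 168 (mod 169)

Hensel: r_{i+1} = r_i − f(r_i)/f′(r_i) mod 13^{i+2}, where f′(x) = 3x². Iterate:
  r_0 = 12 (mod 13)
  r_1 = 168 (mod 169)
Final: r = 168 with f(r) ≡ 0 mod 13^2.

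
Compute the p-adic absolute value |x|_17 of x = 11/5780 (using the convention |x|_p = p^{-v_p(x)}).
|11/5780|_17 = 289

Step 1 — compute v_17(x) by factoring powers of 17 out of the numerator and denominator: v_17(11/5780) = -2. Step 2 — apply |x|_p = p^{-v_p(x)} = 17^{2} = 289.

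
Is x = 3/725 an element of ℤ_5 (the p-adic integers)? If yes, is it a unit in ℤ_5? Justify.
x ∉ ℤ_5 (v_5(x) = -2 < 0)

ℤ_5 = {x ∈ ℚ_5 : v_5(x) ≥ 0} and ℤ_5^× = {x ∈ ℤ_5 : v_5(x) = 0}. Here v_5(3/725) = v_5(num) − v_5(den) = -2; compare against these criteria.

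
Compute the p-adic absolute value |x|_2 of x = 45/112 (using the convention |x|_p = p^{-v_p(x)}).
|45/112|_2 = 16

Step 1 — compute v_2(x) by factoring powers of 2 out of the numerator and denominator: v_2(45/112) = -4. Step 2 — apply |x|_p = p^{-v_p(x)} = 2^{4} = 16.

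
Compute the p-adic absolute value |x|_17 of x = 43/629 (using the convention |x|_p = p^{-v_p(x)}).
|43/629|_17 = 17

Step 1 — compute v_17(x) by factoring powers of 17 out of the numerator and denominator: v_17(43/629) = -1. Step 2 — apply |x|_p = p^{-v_p(x)} = 17^{1} = 17.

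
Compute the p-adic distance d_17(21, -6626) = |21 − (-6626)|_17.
d_17(21, -6626) = 1/289

Step 1 — x − y = 21 − (-6626) = 6647. Step 2 — v_17(6647) = 2 (factor: 6647 = (17^2 · 23); the sign does not affect v_p). Step 3 — |x − y|_17 = 17^{-2} = 1/289.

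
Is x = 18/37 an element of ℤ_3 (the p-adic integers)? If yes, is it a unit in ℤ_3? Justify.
x ∈ ℤ_3 but not a unit; v_3(x) = 2 > 0

ℤ_3 = {x ∈ ℚ_3 : v_3(x) ≥ 0} and ℤ_3^× = {x ∈ ℤ_3 : v_3(x) = 0}. Here v_3(18/37) = v_3(num) − v_3(den) = 2; compare against these criteria.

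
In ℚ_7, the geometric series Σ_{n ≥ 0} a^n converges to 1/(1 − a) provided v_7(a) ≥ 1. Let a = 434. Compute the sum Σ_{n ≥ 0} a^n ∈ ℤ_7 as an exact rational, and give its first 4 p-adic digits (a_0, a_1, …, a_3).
Σ a^n = 1/(1 − a) = -1/433;  first 4 digits = (1, 6, 2, 3)

v_7(a) = 1 ≥ 1, so the series converges in ℤ_7 to 1/(1 − a) = 1/(1 − 434) = -1/433. Expand this rational in ℤ_7: compute digits iteratively via d_i = x_i mod 7, x_{i+1} = (x_i − d_i)/7. The first 4 digits are (1, 6, 2, 3).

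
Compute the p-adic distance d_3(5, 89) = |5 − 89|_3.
d_3(5, 89) = 1/3

Step 1 — x − y = 5 − 89 = -84. Step 2 — v_3(-84) = 1 (factor: -84 = −(3^1 · 28); the sign does not affect v_p). Step 3 — |x − y|_3 = 3^{-1} = 1/3.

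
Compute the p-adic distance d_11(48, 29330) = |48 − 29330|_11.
d_11(48, 29330) = 1/14641

Step 1 — x − y = 48 − 29330 = -29282. Step 2 — v_11(-29282) = 4 (factor: -29282 = −(11^4 · 2); the sign does not affect v_p). Step 3 — |x − y|_11 = 11^{-4} = 1/14641.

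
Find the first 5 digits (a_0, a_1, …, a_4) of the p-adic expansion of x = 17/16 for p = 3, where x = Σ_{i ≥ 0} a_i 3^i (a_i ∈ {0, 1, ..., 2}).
(a_0, …, a_4) = (2, 1, 2, 2, 0)

v_3(17/16) = 0 (numerator and denominator both coprime to 3), so x ∈ ℤ_3^×. Compute digits iteratively via a_i = x_i mod 3, x_{i+1} = (x_i − a_i)/3, with x_0 = x:
  x_0 = 17/16;  a_0 = 2;  x_1 = (x_0 − 2)/3 = -5/16
  x_1 = -5/16;  a_1 = 1;  x_2 = (x_1 − 1)/3 = -7/16
  x_2 = -7/16;  a_2 = 2;  x_3 = (x_2 − 2)/3 = -13/16
  x_3 = -13/16;  a_3 = 2;  x_4 = (x_3 − 2)/3 = -15/16
  x_4 = -15/16;  a_4 = 0;  x_5 = (x_4 − 0)/3 = -5/16
Digits: (2, 1, 2, 2, 0).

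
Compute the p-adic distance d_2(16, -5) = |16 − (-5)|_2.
d_2(16, -5) = 1

Step 1 — x − y = 16 − (-5) = 21. Step 2 — v_2(21) = 0 (factor: 21 = (2^0 · 21); the sign does not affect v_p). Step 3 — |x − y|_2 = 2^{0} = 1.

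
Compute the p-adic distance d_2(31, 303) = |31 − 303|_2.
d_2(31, 303) = 1/16

Step 1 — x − y = 31 − 303 = -272. Step 2 — v_2(-272) = 4 (factor: -272 = −(2^4 · 17); the sign does not affect v_p). Step 3 — |x − y|_2 = 2^{-4} = 1/16.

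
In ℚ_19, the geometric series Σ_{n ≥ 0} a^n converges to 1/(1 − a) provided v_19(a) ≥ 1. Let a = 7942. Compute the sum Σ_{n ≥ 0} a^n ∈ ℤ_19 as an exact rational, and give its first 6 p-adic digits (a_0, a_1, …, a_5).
Σ a^n = 1/(1 − a) = -1/7941;  first 6 digits = (1, 0, 3, 1, 9, 6)

v_19(a) = 2 ≥ 1, so the series converges in ℤ_19 to 1/(1 − a) = 1/(1 − 7942) = -1/7941. Expand this rational in ℤ_19: compute digits iteratively via d_i = x_i mod 19, x_{i+1} = (x_i − d_i)/19. The first 6 digits are (1, 0, 3, 1, 9, 6).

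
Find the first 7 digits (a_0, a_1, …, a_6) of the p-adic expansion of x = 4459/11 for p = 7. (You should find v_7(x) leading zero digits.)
(a_0, …, a_6) = (0, 0, 0, 5, 2, 6, 1)

v_7(4459/11) = 3, so a_0 = ... = a_2 = 0. Factor out: x = 7^3 · u with u = 13/11 a unit in ℤ_7. Expand u iteratively via a_{v+i} = u_i mod 7, u_{i+1} = (u_i − a_{v+i})/7:
  u_0 = 13/11;  a_3 = 5;  u_1 = (u_0 − 5)/7 = -6/11
  u_1 = -6/11;  a_4 = 2;  u_2 = (u_1 − 2)/7 = -4/11
  u_2 = -4/11;  a_5 = 6;  u_3 = (u_2 − 6)/7 = -10/11
  u_3 = -10/11;  a_6 = 1;  u_4 = (u_3 − 1)/7 = -3/11
Digits: (0, 0, 0, 5, 2, 6, 1).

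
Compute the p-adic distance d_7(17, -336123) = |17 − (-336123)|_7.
d_7(17, -336123) = 1/16807

Step 1 — x − y = 17 − (-336123) = 336140. Step 2 — v_7(336140) = 5 (factor: 336140 = (7^5 · 20); the sign does not affect v_p). Step 3 — |x − y|_7 = 7^{-5} = 1/16807.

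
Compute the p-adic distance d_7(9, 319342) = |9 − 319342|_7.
d_7(9, 319342) = 1/16807

Step 1 — x − y = 9 − 319342 = -319333. Step 2 — v_7(-319333) = 5 (factor: -319333 = −(7^5 · 19); the sign does not affect v_p). Step 3 — |x − y|_7 = 7^{-5} = 1/16807.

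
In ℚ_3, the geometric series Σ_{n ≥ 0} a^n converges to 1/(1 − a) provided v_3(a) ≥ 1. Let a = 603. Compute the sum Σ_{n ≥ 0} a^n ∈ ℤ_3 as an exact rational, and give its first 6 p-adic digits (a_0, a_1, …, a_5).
Σ a^n = 1/(1 − a) = -1/602;  first 6 digits = (1, 0, 1, 1, 2, 1)

v_3(a) = 2 ≥ 1, so the series converges in ℤ_3 to 1/(1 − a) = 1/(1 − 603) = -1/602. Expand this rational in ℤ_3: compute digits iteratively via d_i = x_i mod 3, x_{i+1} = (x_i − d_i)/3. The first 6 digits are (1, 0, 1, 1, 2, 1).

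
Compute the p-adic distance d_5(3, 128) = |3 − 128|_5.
d_5(3, 128) = 1/125

Step 1 — x − y = 3 − 128 = -125. Step 2 — v_5(-125) = 3 (factor: -125 = −(5^3 · 1); the sign does not affect v_p). Step 3 — |x − y|_5 = 5^{-3} = 1/125.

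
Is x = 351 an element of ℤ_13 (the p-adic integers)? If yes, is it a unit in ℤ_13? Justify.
x ∈ ℤ_13 but not a unit; v_13(x) = 1 > 0

ℤ_13 = {x ∈ ℚ_13 : v_13(x) ≥ 0} and ℤ_13^× = {x ∈ ℤ_13 : v_13(x) = 0}. Here v_13(351) = v_13(num) − v_13(den) = 1; compare against these criteria.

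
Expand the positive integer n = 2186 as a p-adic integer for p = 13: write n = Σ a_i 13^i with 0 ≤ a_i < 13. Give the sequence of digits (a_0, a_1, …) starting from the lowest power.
(a_0, a_1, …) = (2, 12, 12)

Repeated division by 13 gives the digits low-to-high: 2186 = 2 + 12·13^1 + 12·13^2. Digit sequence: (2, 12, 12).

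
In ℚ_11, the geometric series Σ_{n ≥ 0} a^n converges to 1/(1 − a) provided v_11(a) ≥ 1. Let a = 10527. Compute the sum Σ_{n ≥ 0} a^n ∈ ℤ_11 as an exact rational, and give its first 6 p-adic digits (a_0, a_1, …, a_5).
Σ a^n = 1/(1 − a) = -1/10526;  first 6 digits = (1, 0, 10, 7, 1, 6)

v_11(a) = 2 ≥ 1, so the series converges in ℤ_11 to 1/(1 − a) = 1/(1 − 10527) = -1/10526. Expand this rational in ℤ_11: compute digits iteratively via d_i = x_i mod 11, x_{i+1} = (x_i − d_i)/11. The first 6 digits are (1, 0, 10, 7, 1, 6).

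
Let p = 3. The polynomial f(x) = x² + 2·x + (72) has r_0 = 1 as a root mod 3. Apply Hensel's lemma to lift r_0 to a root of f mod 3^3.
r_2 = 7 (mod 27)

Hensel: r_{i+1} = r_i − f(r_i)·(f′(r_i))^{-1} mod 3^{i+2}, f′(x) = 2x + 2. Iterate:
  r_0 = 1 (mod 3)
  r_1 = 7 (mod 9)
  r_2 = 7 (mod 27)
Final: r = 7 satisfies f(r) ≡ 0 mod 3^3.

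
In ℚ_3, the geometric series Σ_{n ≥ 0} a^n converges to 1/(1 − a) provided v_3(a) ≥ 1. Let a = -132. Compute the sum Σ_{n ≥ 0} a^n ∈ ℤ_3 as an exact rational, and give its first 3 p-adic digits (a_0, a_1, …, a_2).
Σ a^n = 1/(1 − a) = 1/133;  first 3 digits = (1, 1, 1)

v_3(a) = 1 ≥ 1, so the series converges in ℤ_3 to 1/(1 − a) = 1/(1 − (-132)) = 1/133. Expand this rational in ℤ_3: compute digits iteratively via d_i = x_i mod 3, x_{i+1} = (x_i − d_i)/3. The first 3 digits are (1, 1, 1).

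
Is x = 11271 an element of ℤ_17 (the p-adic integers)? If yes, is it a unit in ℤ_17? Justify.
x ∈ ℤ_17 but not a unit; v_17(x) = 2 > 0

ℤ_17 = {x ∈ ℚ_17 : v_17(x) ≥ 0} and ℤ_17^× = {x ∈ ℤ_17 : v_17(x) = 0}. Here v_17(11271) = v_17(num) − v_17(den) = 2; compare against these criteria.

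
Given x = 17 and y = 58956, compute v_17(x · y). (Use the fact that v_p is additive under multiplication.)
v_17(1002252) = 4

v_p(x) = 1 (factor: 17 = 17^1 · 1); v_p(y) = 3 (factor: 58956 = 17^3 · 12). Additivity: v_p(xy) = v_p(x) + v_p(y) = 1 + 3 = 4. (Direct check: xy = 1002252 = 17^4 · (12).)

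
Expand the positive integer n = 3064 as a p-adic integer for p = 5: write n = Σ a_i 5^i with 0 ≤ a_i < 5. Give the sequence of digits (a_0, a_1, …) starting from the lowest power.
(a_0, a_1, …) = (4, 2, 2, 4, 4)

Repeated division by 5 gives the digits low-to-high: 3064 = 4 + 2·5^1 + 2·5^2 + 4·5^3 + 4·5^4. Digit sequence: (4, 2, 2, 4, 4).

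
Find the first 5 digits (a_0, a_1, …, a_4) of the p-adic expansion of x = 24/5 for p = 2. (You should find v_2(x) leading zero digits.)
(a_0, …, a_4) = (0, 0, 0, 1, 1)

v_2(24/5) = 3, so a_0 = ... = a_2 = 0. Factor out: x = 2^3 · u with u = 3/5 a unit in ℤ_2. Expand u iteratively via a_{v+i} = u_i mod 2, u_{i+1} = (u_i − a_{v+i})/2:
  u_0 = 3/5;  a_3 = 1;  u_1 = (u_0 − 1)/2 = -1/5
  u_1 = -1/5;  a_4 = 1;  u_2 = (u_1 − 1)/2 = -3/5
Digits: (0, 0, 0, 1, 1).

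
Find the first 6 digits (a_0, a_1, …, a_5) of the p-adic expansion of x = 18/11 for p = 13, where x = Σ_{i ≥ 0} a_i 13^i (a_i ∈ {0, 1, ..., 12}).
(a_0, …, a_5) = (4, 1, 7, 3, 8, 10)

v_13(18/11) = 0 (numerator and denominator both coprime to 13), so x ∈ ℤ_13^×. Compute digits iteratively via a_i = x_i mod 13, x_{i+1} = (x_i − a_i)/13, with x_0 = x:
  x_0 = 18/11;  a_0 = 4;  x_1 = (x_0 − 4)/13 = -2/11
  x_1 = -2/11;  a_1 = 1;  x_2 = (x_1 − 1)/13 = -1/11
  x_2 = -1/11;  a_2 = 7;  x_3 = (x_2 − 7)/13 = -6/11
  x_3 = -6/11;  a_3 = 3;  x_4 = (x_3 − 3)/13 = -3/11
  x_4 = -3/11;  a_4 = 8;  x_5 = (x_4 − 8)/13 = -7/11
  x_5 = -7/11;  a_5 = 10;  x_6 = (x_5 − 10)/13 = -9/11
Digits: (4, 1, 7, 3, 8, 10).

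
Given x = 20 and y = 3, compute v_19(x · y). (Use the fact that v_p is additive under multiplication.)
v_19(60) = 0

v_p(x) = 0 (factor: 20 = 19^0 · 20); v_p(y) = 0 (factor: 3 = 19^0 · 3). Additivity: v_p(xy) = v_p(x) + v_p(y) = 0 + 0 = 0. (Direct check: xy = 60 = 19^0 · (60).)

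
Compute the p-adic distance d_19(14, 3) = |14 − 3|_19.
d_19(14, 3) = 1

Step 1 — x − y = 14 − 3 = 11. Step 2 — v_19(11) = 0 (factor: 11 = (19^0 · 11); the sign does not affect v_p). Step 3 — |x − y|_19 = 19^{0} = 1.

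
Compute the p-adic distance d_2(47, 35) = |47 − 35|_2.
d_2(47, 35) = 1/4

Step 1 — x − y = 47 − 35 = 12. Step 2 — v_2(12) = 2 (factor: 12 = (2^2 · 3); the sign does not affect v_p). Step 3 — |x − y|_2 = 2^{-2} = 1/4.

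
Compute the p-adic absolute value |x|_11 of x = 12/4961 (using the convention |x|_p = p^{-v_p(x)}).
|12/4961|_11 = 121

Step 1 — compute v_11(x) by factoring powers of 11 out of the numerator and denominator: v_11(12/4961) = -2. Step 2 — apply |x|_p = p^{-v_p(x)} = 11^{2} = 121.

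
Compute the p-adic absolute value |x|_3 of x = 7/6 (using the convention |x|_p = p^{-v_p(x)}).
|7/6|_3 = 3

Step 1 — compute v_3(x) by factoring powers of 3 out of the numerator and denominator: v_3(7/6) = -1. Step 2 — apply |x|_p = p^{-v_p(x)} = 3^{1} = 3.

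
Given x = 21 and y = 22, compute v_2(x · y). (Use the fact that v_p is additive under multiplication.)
v_2(462) = 1

v_p(x) = 0 (factor: 21 = 2^0 · 21); v_p(y) = 1 (factor: 22 = 2^1 · 11). Additivity: v_p(xy) = v_p(x) + v_p(y) = 0 + 1 = 1. (Direct check: xy = 462 = 2^1 · (231).)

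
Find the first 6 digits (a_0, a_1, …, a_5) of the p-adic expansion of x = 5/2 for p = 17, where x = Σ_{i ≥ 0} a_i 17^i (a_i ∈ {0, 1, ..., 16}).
(a_0, …, a_5) = (11, 8, 8, 8, 8, 8)

v_17(5/2) = 0 (numerator and denominator both coprime to 17), so x ∈ ℤ_17^×. Compute digits iteratively via a_i = x_i mod 17, x_{i+1} = (x_i − a_i)/17, with x_0 = x:
  x_0 = 5/2;  a_0 = 11;  x_1 = (x_0 − 11)/17 = -1/2
  x_1 = -1/2;  a_1 = 8;  x_2 = (x_1 − 8)/17 = -1/2
  x_2 = -1/2;  a_2 = 8;  x_3 = (x_2 − 8)/17 = -1/2
  x_3 = -1/2;  a_3 = 8;  x_4 = (x_3 − 8)/17 = -1/2
  x_4 = -1/2;  a_4 = 8;  x_5 = (x_4 − 8)/17 = -1/2
  x_5 = -1/2;  a_5 = 8;  x_6 = (x_5 − 8)/17 = -1/2
Digits: (11, 8, 8, 8, 8, 8).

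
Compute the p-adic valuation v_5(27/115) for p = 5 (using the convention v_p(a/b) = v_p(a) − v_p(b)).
v_5(27/115) = -1

Factor powers of 5 from the numerator and denominator of the reduced fraction: 27 = 5^0 · 27 and 115 = 5^1 · 23. Apply v_p(a/b) = v_p(a) − v_p(b): v_5(27/115) = 0 − 1 = -1.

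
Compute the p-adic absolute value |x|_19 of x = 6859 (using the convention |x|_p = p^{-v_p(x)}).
|6859|_19 = 1/6859

Step 1 — compute v_19(x) by factoring powers of 19 out of the numerator and denominator: v_19(6859) = 3. Step 2 — apply |x|_p = p^{-v_p(x)} = 19^{-3} = 1/6859.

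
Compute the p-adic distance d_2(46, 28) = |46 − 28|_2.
d_2(46, 28) = 1/2

Step 1 — x − y = 46 − 28 = 18. Step 2 — v_2(18) = 1 (factor: 18 = (2^1 · 9); the sign does not affect v_p). Step 3 — |x − y|_2 = 2^{-1} = 1/2.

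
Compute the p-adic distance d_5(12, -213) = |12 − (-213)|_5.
d_5(12, -213) = 1/25

Step 1 — x − y = 12 − (-213) = 225. Step 2 — v_5(225) = 2 (factor: 225 = (5^2 · 9); the sign does not affect v_p). Step 3 — |x − y|_5 = 5^{-2} = 1/25.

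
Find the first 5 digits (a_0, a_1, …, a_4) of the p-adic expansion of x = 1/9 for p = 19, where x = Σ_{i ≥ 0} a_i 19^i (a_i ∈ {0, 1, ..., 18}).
(a_0, …, a_4) = (17, 16, 16, 16, 16)

v_19(1/9) = 0 (numerator and denominator both coprime to 19), so x ∈ ℤ_19^×. Compute digits iteratively via a_i = x_i mod 19, x_{i+1} = (x_i − a_i)/19, with x_0 = x:
  x_0 = 1/9;  a_0 = 17;  x_1 = (x_0 − 17)/19 = -8/9
  x_1 = -8/9;  a_1 = 16;  x_2 = (x_1 − 16)/19 = -8/9
  x_2 = -8/9;  a_2 = 16;  x_3 = (x_2 − 16)/19 = -8/9
  x_3 = -8/9;  a_3 = 16;  x_4 = (x_3 − 16)/19 = -8/9
  x_4 = -8/9;  a_4 = 16;  x_5 = (x_4 − 16)/19 = -8/9
Digits: (17, 16, 16, 16, 16).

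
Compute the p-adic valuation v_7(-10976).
v_7(-10976) = 3

v_7(n) is the largest exponent k such that 7^k divides n. Factor out: -10976 = -7^3 · 32. (Sign doesn't affect v_p.) So v_7(-10976) = 3.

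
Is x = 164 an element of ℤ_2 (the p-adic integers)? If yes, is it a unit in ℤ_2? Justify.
x ∈ ℤ_2 but not a unit; v_2(x) = 2 > 0

ℤ_2 = {x ∈ ℚ_2 : v_2(x) ≥ 0} and ℤ_2^× = {x ∈ ℤ_2 : v_2(x) = 0}. Here v_2(164) = v_2(num) − v_2(den) = 2; compare against these criteria.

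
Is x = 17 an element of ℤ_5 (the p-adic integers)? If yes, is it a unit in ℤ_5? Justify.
x ∈ ℤ_5^× (unit); v_5(x) = 0

ℤ_5 = {x ∈ ℚ_5 : v_5(x) ≥ 0} and ℤ_5^× = {x ∈ ℤ_5 : v_5(x) = 0}. Here v_5(17) = v_5(num) − v_5(den) = 0; compare against these criteria.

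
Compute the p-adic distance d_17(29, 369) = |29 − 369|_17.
d_17(29, 369) = 1/17

Step 1 — x − y = 29 − 369 = -340. Step 2 — v_17(-340) = 1 (factor: -340 = −(17^1 · 20); the sign does not affect v_p). Step 3 — |x − y|_17 = 17^{-1} = 1/17.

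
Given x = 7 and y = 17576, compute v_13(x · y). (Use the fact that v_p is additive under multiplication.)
v_13(123032) = 3

v_p(x) = 0 (factor: 7 = 13^0 · 7); v_p(y) = 3 (factor: 17576 = 13^3 · 8). Additivity: v_p(xy) = v_p(x) + v_p(y) = 0 + 3 = 3. (Direct check: xy = 123032 = 13^3 · (56).)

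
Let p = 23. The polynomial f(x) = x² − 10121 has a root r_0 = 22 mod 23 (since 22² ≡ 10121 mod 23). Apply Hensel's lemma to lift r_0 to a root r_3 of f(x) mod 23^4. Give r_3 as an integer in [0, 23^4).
r_3 = 130892 (mod 279841)

Hensel's recurrence: r_{i+1} = r_i − f(r_i)·(f′(r_i))^{-1} mod 23^{i+2}, with f′(x) = 2x. Iterate:
  r_0 = 22 (mod 23)
  r_1 = 229 (mod 529)
  r_2 = 9222 (mod 12167)
  r_3 = 130892 (mod 279841)
Final: r_3 = 130892, and one checks f(r_3) ≡ 0 mod 23^4.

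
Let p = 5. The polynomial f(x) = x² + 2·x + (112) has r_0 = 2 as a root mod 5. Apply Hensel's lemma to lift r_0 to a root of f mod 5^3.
r_2 = 82 (mod 125)

Hensel: r_{i+1} = r_i − f(r_i)·(f′(r_i))^{-1} mod 5^{i+2}, f′(x) = 2x + 2. Iterate:
  r_0 = 2 (mod 5)
  r_1 = 7 (mod 25)
  r_2 = 82 (mod 125)
Final: r = 82 satisfies f(r) ≡ 0 mod 5^3.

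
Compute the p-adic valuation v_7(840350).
v_7(840350) = 5

v_7(n) is the largest exponent k such that 7^k divides n. Factor out: 840350 = 7^5 · 50. (Sign doesn't affect v_p.) So v_7(840350) = 5.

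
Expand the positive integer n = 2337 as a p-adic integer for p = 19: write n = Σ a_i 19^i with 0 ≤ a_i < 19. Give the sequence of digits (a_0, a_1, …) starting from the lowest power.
(a_0, a_1, …) = (0, 9, 6)

Repeated division by 19 gives the digits low-to-high: 2337 = 9·19^1 + 6·19^2. Digit sequence: (0, 9, 6).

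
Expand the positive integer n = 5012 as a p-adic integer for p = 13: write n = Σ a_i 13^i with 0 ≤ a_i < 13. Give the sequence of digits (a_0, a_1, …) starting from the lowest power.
(a_0, a_1, …) = (7, 8, 3, 2)

Repeated division by 13 gives the digits low-to-high: 5012 = 7 + 8·13^1 + 3·13^2 + 2·13^3. Digit sequence: (7, 8, 3, 2).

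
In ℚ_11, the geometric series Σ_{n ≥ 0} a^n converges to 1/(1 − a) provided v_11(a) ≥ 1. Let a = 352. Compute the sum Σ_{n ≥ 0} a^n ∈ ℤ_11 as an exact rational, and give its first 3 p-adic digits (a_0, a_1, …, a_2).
Σ a^n = 1/(1 − a) = -1/351;  first 3 digits = (1, 10, 3)

v_11(a) = 1 ≥ 1, so the series converges in ℤ_11 to 1/(1 − a) = 1/(1 − 352) = -1/351. Expand this rational in ℤ_11: compute digits iteratively via d_i = x_i mod 11, x_{i+1} = (x_i − d_i)/11. The first 3 digits are (1, 10, 3).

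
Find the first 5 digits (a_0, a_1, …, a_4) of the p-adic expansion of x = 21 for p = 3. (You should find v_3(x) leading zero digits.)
(a_0, …, a_4) = (0, 1, 2, 0, 0)

v_3(21) = 1, so a_0 = ... = a_0 = 0. Factor out: x = 3^1 · u with u = 7 a unit in ℤ_3. Expand u iteratively via a_{v+i} = u_i mod 3, u_{i+1} = (u_i − a_{v+i})/3:
  u_0 = 7;  a_1 = 1;  u_1 = (u_0 − 1)/3 = 2
  u_1 = 2;  a_2 = 2;  u_2 = (u_1 − 2)/3 = 0
  u_2 = 0;  a_3 = 0;  u_3 = (u_2 − 0)/3 = 0
  u_3 = 0;  a_4 = 0;  u_4 = (u_3 − 0)/3 = 0
Digits: (0, 1, 2, 0, 0).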